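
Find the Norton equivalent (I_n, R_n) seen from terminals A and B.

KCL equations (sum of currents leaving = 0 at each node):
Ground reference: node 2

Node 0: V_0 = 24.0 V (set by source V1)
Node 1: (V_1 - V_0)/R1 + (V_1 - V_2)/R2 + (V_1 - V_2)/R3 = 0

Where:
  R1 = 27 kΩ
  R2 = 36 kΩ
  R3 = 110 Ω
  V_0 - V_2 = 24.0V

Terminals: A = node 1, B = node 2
Find the Thévenin equivalent first; then I_n = V_th/R_th and R_n = R_th.
Step 1 — V_th is the open-circuit voltage V_A - V_B (nothing connected across the terminals).
Nodal analysis, taking node 2 as the 0 V reference.
Source V1 fixes V_0 = 24 V.
KCL at each unknown node (sum of currents leaving = 0; resistances in Ω):
  Node 1: (V_1 - 24)/27000 + (V_1 - 0)/36000 + (V_1 - 0)/110 = 0
Collecting terms: 0.009156 × V_1 = 0.0008889  =>  V_1 = 0.09709 V
V_th = V_1 - V_2 = 0.09709 - 0 = 0.09709 V
Step 2 — R_th: zero the source — replace V1 by a short circuit (node 2 merges into node 0) — and find the resistance seen between A (node 1) and B (node 0).
Reduce the network between node 1 (A) and node 0 (B) by series/parallel combination:
  Rp1 = R1 ‖ R2 ‖ R3 (parallel, all between nodes 0 and 1) = 1/(1/27000 + 1/36000 + 1/110) = 109.2 Ω
R_th = 109.2 Ω
I_n = V_th/R_th = 0.09709/109.2 = 0.0008889 A, and R_n = R_th = 109.2 Ω

Final answer: I_n = 0.0008889 A, R_n = 109.2 Ω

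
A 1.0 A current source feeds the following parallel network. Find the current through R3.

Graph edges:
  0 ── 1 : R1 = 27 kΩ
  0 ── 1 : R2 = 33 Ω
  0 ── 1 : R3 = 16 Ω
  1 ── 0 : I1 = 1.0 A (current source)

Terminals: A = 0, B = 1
All resistors sit directly between nodes 0 and 1, so they are in parallel and share one voltage V; the full source current 1 A splits among them.
1/R_par = 1/27000 + 1/33 + 1/16 = 0.09284 S  =>  R_par = 10.77 Ω
V = I × R_par = 1 × 10.77 = 10.77 V
I_R3 = V/R3 = 10.77/16 = 0.6732 A

Final answer: 0.6732 A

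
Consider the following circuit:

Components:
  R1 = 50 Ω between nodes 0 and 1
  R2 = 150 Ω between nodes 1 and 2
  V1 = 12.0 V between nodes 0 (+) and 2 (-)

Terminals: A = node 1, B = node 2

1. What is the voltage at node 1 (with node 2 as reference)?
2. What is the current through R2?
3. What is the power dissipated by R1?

Nodal analysis, taking node 2 as the 0 V reference.
Source V1 fixes V_0 = 12 V.
KCL at each unknown node (sum of currents leaving = 0; resistances in Ω):
  Node 1: (V_1 - 12)/50 + (V_1 - 0)/150 = 0
Collecting terms: 0.02667 × V_1 = 0.24  =>  V_1 = 9 V
Part 1:
  Read off the nodal solution: V_1 = 9 V
Part 2:
  I_R2 = (V_1 - V_2)/R2 = (9 - 0)/150 = 0.06 A
  Magnitude: I_R2 = 0.06 A
Part 3:
  I_R1 = (V_0 - V_1)/R1 = (12 - 9)/50 = 0.06 A
  P_R1 = I_R1² × R1 = (0.06)² × 50 = 0.18 W

Final answers:
1. V_1 = 9 V
2. I_R2 = 0.06 A
3. P_R1 = 0.18 W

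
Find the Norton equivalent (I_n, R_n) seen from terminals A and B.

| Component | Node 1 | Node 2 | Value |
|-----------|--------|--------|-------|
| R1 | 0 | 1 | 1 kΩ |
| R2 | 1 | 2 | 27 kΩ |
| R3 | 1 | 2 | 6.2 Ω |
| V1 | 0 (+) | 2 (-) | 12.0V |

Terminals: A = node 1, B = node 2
Find the Thévenin equivalent first; then I_n = V_th/R_th and R_n = R_th.
Step 1 — V_th is the open-circuit voltage V_A - V_B (nothing connected across the terminals).
Nodal analysis, taking node 2 as the 0 V reference.
Source V1 fixes V_0 = 12 V.
KCL at each unknown node (sum of currents leaving = 0; resistances in Ω):
  Node 1: (V_1 - 12)/1000 + (V_1 - 0)/27000 + (V_1 - 0)/6.2 = 0
Collecting terms: 0.1623 × V_1 = 0.012  =>  V_1 = 0.07392 V
V_th = V_1 - V_2 = 0.07392 - 0 = 0.07392 V
Step 2 — R_th: zero the source — replace V1 by a short circuit (node 2 merges into node 0) — and find the resistance seen between A (node 1) and B (node 0).
Reduce the network between node 1 (A) and node 0 (B) by series/parallel combination:
  Rp1 = R1 ‖ R2 ‖ R3 (parallel, all between nodes 0 and 1) = 1/(1/1000 + 1/27000 + 1/6.2) = 6.16 Ω
R_th = 6.16 Ω
I_n = V_th/R_th = 0.07392/6.16 = 0.012 A, and R_n = R_th = 6.16 Ω

Final answer: I_n = 0.012 A, R_n = 6.16 Ω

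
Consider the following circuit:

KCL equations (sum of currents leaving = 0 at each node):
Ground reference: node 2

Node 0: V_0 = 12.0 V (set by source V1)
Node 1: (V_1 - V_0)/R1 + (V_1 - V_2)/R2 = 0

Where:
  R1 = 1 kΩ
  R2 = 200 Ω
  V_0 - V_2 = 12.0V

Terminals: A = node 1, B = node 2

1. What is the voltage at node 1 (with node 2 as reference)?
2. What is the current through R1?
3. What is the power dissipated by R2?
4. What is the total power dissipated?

Nodal analysis, taking node 2 as the 0 V reference.
Source V1 fixes V_0 = 12 V.
KCL at each unknown node (sum of currents leaving = 0; resistances in Ω):
  Node 1: (V_1 - 12)/1000 + (V_1 - 0)/200 = 0
Collecting terms: 0.006 × V_1 = 0.012  =>  V_1 = 2 V
Part 1:
  Read off the nodal solution: V_1 = 2 V
Part 2:
  I_R1 = (V_0 - V_1)/R1 = (12 - 2)/1000 = 0.01 A
  Magnitude: I_R1 = 0.01 A
Part 3:
  I_R2 = (V_1 - V_2)/R2 = (2 - 0)/200 = 0.01 A
  P_R2 = I_R2² × R2 = (0.01)² × 200 = 0.02 W
Part 4:
  Power in each resistor, P = (ΔV)²/R:
    P_R1 = (12 - 2)²/1000 = 0.1 W
    P_R2 = (2 - 0)²/200 = 0.02 W
  P_total = P_R1 + P_R2 = 0.12 W

Final answers:
1. V_1 = 2 V
2. I_R1 = 0.01 A
3. P_R2 = 0.02 W
4. P_total = 0.12 W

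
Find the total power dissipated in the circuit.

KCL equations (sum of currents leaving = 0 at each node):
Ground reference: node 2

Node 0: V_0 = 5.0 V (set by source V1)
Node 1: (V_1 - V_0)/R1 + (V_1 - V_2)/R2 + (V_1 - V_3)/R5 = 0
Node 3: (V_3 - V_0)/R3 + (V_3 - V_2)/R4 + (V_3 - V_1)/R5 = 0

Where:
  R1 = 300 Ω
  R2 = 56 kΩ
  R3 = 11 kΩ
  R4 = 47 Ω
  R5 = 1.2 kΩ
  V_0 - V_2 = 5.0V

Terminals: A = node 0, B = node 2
Nodal analysis, taking node 2 as the 0 V reference.
Source V1 fixes V_0 = 5 V.
KCL at each unknown node (sum of currents leaving = 0; resistances in Ω):
  Node 1: (V_1 - 5)/300 + (V_1 - 0)/56000 + (V_1 - V_3)/1200 = 0
  Node 3: (V_3 - 5)/11000 + (V_3 - 0)/47 + (V_3 - V_1)/1200 = 0
Collecting terms (coefficients in siemens):
  0.004185·V_1 - 0.0008333·V_3 = 0.01667
  0.0222·V_3 - 0.0008333·V_1 = 0.0004545
Determinant D = (0.004185)(0.0222) - (-0.0008333)(-0.0008333) = 0.00009221
V_1 = [(0.01667)(0.0222) - (-0.0008333)(0.0004545)]/D = 4.017 V
V_3 = [(0.004185)(0.0004545) - (0.01667)(-0.0008333)]/D = 0.1713 V
Power in each resistor, P = (ΔV)²/R:
  P_R1 = (5 - 4.017)²/300 = 0.003221 W
  P_R2 = (4.017 - 0)²/56000 = 0.0002882 W
  P_R3 = (5 - 0.1713)²/11000 = 0.00212 W
  P_R4 = (0 - 0.1713)²/47 = 0.000624 W
  P_R5 = (4.017 - 0.1713)²/1200 = 0.01233 W
P_total = P_R1 + P_R2 + P_R3 + P_R4 + P_R5 = 0.01858 W

Final answer: 0.01858 W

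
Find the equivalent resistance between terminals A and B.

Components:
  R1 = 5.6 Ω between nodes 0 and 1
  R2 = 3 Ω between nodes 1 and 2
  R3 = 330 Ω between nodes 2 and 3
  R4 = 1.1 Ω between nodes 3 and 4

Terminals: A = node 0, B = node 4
Reduce the network between node 0 (A) and node 4 (B) by series/parallel combination:
  Rs1 = R1 + R2 (series, joined only at node 1) = 5.6 + 3 = 8.6 Ω
  Rs2 = R3 + Rs1 (series, joined only at node 2) = 330 + 8.6 = 338.6 Ω
  Rs3 = R4 + Rs2 (series, joined only at node 3) = 1.1 + 338.6 = 339.7 Ω
R_eq = 339.7 Ω

Final answer: 339.7 Ω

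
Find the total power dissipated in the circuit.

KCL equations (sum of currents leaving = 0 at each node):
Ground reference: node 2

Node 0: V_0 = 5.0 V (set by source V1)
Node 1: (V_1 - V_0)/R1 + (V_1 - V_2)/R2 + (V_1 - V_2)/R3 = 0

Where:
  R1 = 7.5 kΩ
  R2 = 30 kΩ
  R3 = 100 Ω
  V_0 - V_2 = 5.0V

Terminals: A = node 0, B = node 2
Nodal analysis, taking node 2 as the 0 V reference.
Source V1 fixes V_0 = 5 V.
KCL at each unknown node (sum of currents leaving = 0; resistances in Ω):
  Node 1: (V_1 - 5)/7500 + (V_1 - 0)/30000 + (V_1 - 0)/100 = 0
Collecting terms: 0.01017 × V_1 = 0.0006667  =>  V_1 = 0.06557 V
Power in each resistor, P = (ΔV)²/R:
  P_R1 = (5 - 0.06557)²/7500 = 0.003246 W
  P_R2 = (0.06557 - 0)²/30000 = 0.0000001433 W
  P_R3 = (0.06557 - 0)²/100 = 0.000043 W
P_total = P_R1 + P_R2 + P_R3 = 0.00329 W

Final answer: 0.00329 W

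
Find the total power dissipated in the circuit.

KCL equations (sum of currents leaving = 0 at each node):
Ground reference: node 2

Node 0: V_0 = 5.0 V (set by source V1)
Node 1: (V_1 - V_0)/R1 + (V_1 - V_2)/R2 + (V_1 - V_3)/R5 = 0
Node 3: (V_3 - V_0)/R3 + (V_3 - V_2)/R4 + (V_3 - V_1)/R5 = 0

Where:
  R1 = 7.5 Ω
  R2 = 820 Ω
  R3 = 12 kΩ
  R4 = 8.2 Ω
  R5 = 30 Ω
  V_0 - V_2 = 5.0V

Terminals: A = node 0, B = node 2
Nodal analysis, taking node 2 as the 0 V reference.
Source V1 fixes V_0 = 5 V.
KCL at each unknown node (sum of currents leaving = 0; resistances in Ω):
  Node 1: (V_1 - 5)/7.5 + (V_1 - 0)/820 + (V_1 - V_3)/30 = 0
  Node 3: (V_3 - 5)/12000 + (V_3 - 0)/8.2 + (V_3 - V_1)/30 = 0
Collecting terms (coefficients in siemens):
  0.1679·V_1 - 0.03333·V_3 = 0.6667
  0.1554·V_3 - 0.03333·V_1 = 0.0004167
Determinant D = (0.1679)(0.1554) - (-0.03333)(-0.03333) = 0.02497
V_1 = [(0.6667)(0.1554) - (-0.03333)(0.0004167)]/D = 4.148 V
V_3 = [(0.1679)(0.0004167) - (0.6667)(-0.03333)]/D = 0.8927 V
Power in each resistor, P = (ΔV)²/R:
  P_R1 = (5 - 4.148)²/7.5 = 0.09675 W
  P_R2 = (4.148 - 0)²/820 = 0.02098 W
  P_R3 = (5 - 0.8927)²/12000 = 0.001406 W
  P_R4 = (0 - 0.8927)²/8.2 = 0.09717 W
  P_R5 = (4.148 - 0.8927)²/30 = 0.3533 W
P_total = P_R1 + P_R2 + P_R3 + P_R4 + P_R5 = 0.5696 W

Final answer: 0.5696 W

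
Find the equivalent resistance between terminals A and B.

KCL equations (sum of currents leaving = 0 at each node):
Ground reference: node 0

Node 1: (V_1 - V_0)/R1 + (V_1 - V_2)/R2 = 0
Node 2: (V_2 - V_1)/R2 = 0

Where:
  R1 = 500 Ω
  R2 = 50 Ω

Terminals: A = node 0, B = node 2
Reduce the network between node 0 (A) and node 2 (B) by series/parallel combination:
  Rs1 = R1 + R2 (series, joined only at node 1) = 500 + 50 = 550 Ω
R_eq = 550 Ω

Final answer: 550 Ω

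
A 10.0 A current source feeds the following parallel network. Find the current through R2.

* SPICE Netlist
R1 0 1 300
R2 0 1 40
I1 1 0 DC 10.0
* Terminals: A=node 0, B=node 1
All resistors sit directly between nodes 0 and 1, so they are in parallel and share one voltage V; the full source current 10 A splits among them.
1/R_par = 1/300 + 1/40 = 0.02833 S  =>  R_par = 35.29 Ω
V = I × R_par = 10 × 35.29 = 352.9 V
I_R2 = V/R2 = 352.9/40 = 8.824 A

Final answer: 8.824 A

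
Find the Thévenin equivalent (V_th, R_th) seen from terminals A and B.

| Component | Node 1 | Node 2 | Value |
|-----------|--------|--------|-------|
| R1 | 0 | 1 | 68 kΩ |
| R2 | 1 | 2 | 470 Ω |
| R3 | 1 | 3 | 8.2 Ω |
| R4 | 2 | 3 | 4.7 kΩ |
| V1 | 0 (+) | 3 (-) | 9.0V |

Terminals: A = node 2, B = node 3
Step 1 — V_th is the open-circuit voltage V_A - V_B (nothing connected across the terminals).
Nodal analysis, taking node 3 as the 0 V reference.
Source V1 fixes V_0 = 9 V.
KCL at each unknown node (sum of currents leaving = 0; resistances in Ω):
  Node 1: (V_1 - 9)/68000 + (V_1 - V_2)/470 + (V_1 - 0)/8.2 = 0
  Node 2: (V_2 - V_1)/470 + (V_2 - 0)/4700 = 0
Collecting terms (coefficients in siemens):
  0.1241·V_1 - 0.002128·V_2 = 0.0001324
  0.00234·V_2 - 0.002128·V_1 = 0
Determinant D = (0.1241)(0.00234) - (-0.002128)(-0.002128) = 0.0002859
V_1 = [(0.0001324)(0.00234) - (-0.002128)(0)]/D = 0.001083 V
V_2 = [(0.1241)(0) - (0.0001324)(-0.002128)]/D = 0.000985 V
V_th = V_2 - V_3 = 0.000985 - 0 = 0.000985 V
Step 2 — R_th: zero the source — replace V1 by a short circuit (node 3 merges into node 0) — and find the resistance seen between A (node 2) and B (node 0).
Reduce the network between node 2 (A) and node 0 (B) by series/parallel combination:
  Rp1 = R1 ‖ R3 (parallel, both between nodes 0 and 1) = 1/(1/68000 + 1/8.2) = 8.199 Ω
  Rs1 = R2 + Rp1 (series, joined only at node 1) = 470 + 8.199 = 478.2 Ω
  Rp2 = R4 ‖ Rs1 (parallel, both between nodes 0 and 2) = 1/(1/4700 + 1/478.2) = 434 Ω
R_th = 434 Ω

Final answer: V_th = 0.000985 V, R_th = 434 Ω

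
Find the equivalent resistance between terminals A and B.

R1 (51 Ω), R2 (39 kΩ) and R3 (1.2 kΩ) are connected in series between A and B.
Reduce the network between node 0 (A) and node 3 (B) by series/parallel combination:
  Rs1 = R1 + R2 (series, joined only at node 1) = 51 + 39000 = 39050 Ω
  Rs2 = R3 + Rs1 (series, joined only at node 2) = 1200 + 39050 = 40250 Ω
R_eq = 40.25 kΩ

Final answer: 40.25 kΩ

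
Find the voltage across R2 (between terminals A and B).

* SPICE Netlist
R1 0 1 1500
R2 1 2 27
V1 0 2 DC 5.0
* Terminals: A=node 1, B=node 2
R1 and R2 are in series across V1 (node 0 → node 1 → node 2), and the output A–B is taken across R2, so this is a voltage divider.
Series current: I = V1/(R1 + R2) = 5/(1500 + 27) = 5/1527 = 0.003274 A
V_R2 = I × R2 = V1 × R2/(R1 + R2) = 5 × 27/1527 = 0.08841 V

Final answer: 0.08841 V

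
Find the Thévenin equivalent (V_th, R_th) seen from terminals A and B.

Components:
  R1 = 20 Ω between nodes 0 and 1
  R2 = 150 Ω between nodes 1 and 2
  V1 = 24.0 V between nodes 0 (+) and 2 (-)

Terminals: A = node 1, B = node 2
Step 1 — V_th is the open-circuit voltage V_A - V_B (nothing connected across the terminals).
Nodal analysis, taking node 2 as the 0 V reference.
Source V1 fixes V_0 = 24 V.
KCL at each unknown node (sum of currents leaving = 0; resistances in Ω):
  Node 1: (V_1 - 24)/20 + (V_1 - 0)/150 = 0
Collecting terms: 0.05667 × V_1 = 1.2  =>  V_1 = 21.18 V
V_th = V_1 - V_2 = 21.18 - 0 = 21.18 V
Step 2 — R_th: zero the source — replace V1 by a short circuit (node 2 merges into node 0) — and find the resistance seen between A (node 1) and B (node 0).
Reduce the network between node 1 (A) and node 0 (B) by series/parallel combination:
  Rp1 = R1 ‖ R2 (parallel, both between nodes 0 and 1) = 1/(1/20 + 1/150) = 17.65 Ω
R_th = 17.65 Ω

Final answer: V_th = 21.18 V, R_th = 17.65 Ω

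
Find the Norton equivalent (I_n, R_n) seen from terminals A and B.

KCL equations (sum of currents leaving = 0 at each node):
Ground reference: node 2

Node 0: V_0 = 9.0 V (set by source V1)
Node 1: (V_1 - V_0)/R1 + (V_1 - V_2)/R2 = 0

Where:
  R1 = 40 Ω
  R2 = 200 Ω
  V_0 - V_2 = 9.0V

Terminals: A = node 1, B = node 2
Find the Thévenin equivalent first; then I_n = V_th/R_th and R_n = R_th.
Step 1 — V_th is the open-circuit voltage V_A - V_B (nothing connected across the terminals).
Nodal analysis, taking node 2 as the 0 V reference.
Source V1 fixes V_0 = 9 V.
KCL at each unknown node (sum of currents leaving = 0; resistances in Ω):
  Node 1: (V_1 - 9)/40 + (V_1 - 0)/200 = 0
Collecting terms: 0.03 × V_1 = 0.225  =>  V_1 = 7.5 V
V_th = V_1 - V_2 = 7.5 - 0 = 7.5 V
Step 2 — R_th: zero the source — replace V1 by a short circuit (node 2 merges into node 0) — and find the resistance seen between A (node 1) and B (node 0).
Reduce the network between node 1 (A) and node 0 (B) by series/parallel combination:
  Rp1 = R1 ‖ R2 (parallel, both between nodes 0 and 1) = 1/(1/40 + 1/200) = 33.33 Ω
R_th = 33.33 Ω
I_n = V_th/R_th = 7.5/33.33 = 0.225 A, and R_n = R_th = 33.33 Ω

Final answer: I_n = 0.225 A, R_n = 33.33 Ω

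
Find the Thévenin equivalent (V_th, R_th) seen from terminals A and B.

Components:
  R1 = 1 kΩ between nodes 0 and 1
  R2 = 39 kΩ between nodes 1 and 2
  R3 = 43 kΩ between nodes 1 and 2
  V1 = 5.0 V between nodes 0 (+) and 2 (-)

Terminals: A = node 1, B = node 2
Step 1 — V_th is the open-circuit voltage V_A - V_B (nothing connected across the terminals).
Nodal analysis, taking node 2 as the 0 V reference.
Source V1 fixes V_0 = 5 V.
KCL at each unknown node (sum of currents leaving = 0; resistances in Ω):
  Node 1: (V_1 - 5)/1000 + (V_1 - 0)/39000 + (V_1 - 0)/43000 = 0
Collecting terms: 0.001049 × V_1 = 0.005  =>  V_1 = 4.767 V
V_th = V_1 - V_2 = 4.767 - 0 = 4.767 V
Step 2 — R_th: zero the source — replace V1 by a short circuit (node 2 merges into node 0) — and find the resistance seen between A (node 1) and B (node 0).
Reduce the network between node 1 (A) and node 0 (B) by series/parallel combination:
  Rp1 = R1 ‖ R2 ‖ R3 (parallel, all between nodes 0 and 1) = 1/(1/1000 + 1/39000 + 1/43000) = 953.4 Ω
R_th = 953.4 Ω

Final answer: V_th = 4.767 V, R_th = 953.4 Ω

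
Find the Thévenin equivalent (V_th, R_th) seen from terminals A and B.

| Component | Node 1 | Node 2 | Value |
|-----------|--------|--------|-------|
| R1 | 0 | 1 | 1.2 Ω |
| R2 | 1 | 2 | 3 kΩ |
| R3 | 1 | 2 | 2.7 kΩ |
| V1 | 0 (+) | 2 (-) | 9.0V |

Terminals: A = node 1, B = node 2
Step 1 — V_th is the open-circuit voltage V_A - V_B (nothing connected across the terminals).
Nodal analysis, taking node 2 as the 0 V reference.
Source V1 fixes V_0 = 9 V.
KCL at each unknown node (sum of currents leaving = 0; resistances in Ω):
  Node 1: (V_1 - 9)/1.2 + (V_1 - 0)/3000 + (V_1 - 0)/2700 = 0
Collecting terms: 0.834 × V_1 = 7.5  =>  V_1 = 8.992 V
V_th = V_1 - V_2 = 8.992 - 0 = 8.992 V
Step 2 — R_th: zero the source — replace V1 by a short circuit (node 2 merges into node 0) — and find the resistance seen between A (node 1) and B (node 0).
Reduce the network between node 1 (A) and node 0 (B) by series/parallel combination:
  Rp1 = R1 ‖ R2 ‖ R3 (parallel, all between nodes 0 and 1) = 1/(1/1.2 + 1/3000 + 1/2700) = 1.199 Ω
R_th = 1.199 Ω

Final answer: V_th = 8.992 V, R_th = 1.199 Ω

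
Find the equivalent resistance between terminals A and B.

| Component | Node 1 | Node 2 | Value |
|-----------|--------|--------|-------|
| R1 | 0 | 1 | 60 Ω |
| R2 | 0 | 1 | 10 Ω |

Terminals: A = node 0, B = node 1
Reduce the network between node 0 (A) and node 1 (B) by series/parallel combination:
  Rp1 = R1 ‖ R2 (parallel, both between nodes 0 and 1) = 1/(1/60 + 1/10) = 8.571 Ω
R_eq = 8.571 Ω

Final answer: 8.571 Ω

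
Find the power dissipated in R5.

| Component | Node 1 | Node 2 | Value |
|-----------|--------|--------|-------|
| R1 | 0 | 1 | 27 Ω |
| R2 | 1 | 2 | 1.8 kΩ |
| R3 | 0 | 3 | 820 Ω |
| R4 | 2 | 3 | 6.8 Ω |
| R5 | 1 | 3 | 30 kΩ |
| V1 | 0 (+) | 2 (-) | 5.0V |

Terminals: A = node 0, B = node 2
Nodal analysis, taking node 2 as the 0 V reference.
Source V1 fixes V_0 = 5 V.
KCL at each unknown node (sum of currents leaving = 0; resistances in Ω):
  Node 1: (V_1 - 5)/27 + (V_1 - 0)/1800 + (V_1 - V_3)/30000 = 0
  Node 3: (V_3 - 5)/820 + (V_3 - 0)/6.8 + (V_3 - V_1)/30000 = 0
Collecting terms (coefficients in siemens):
  0.03763·V_1 - 0.00003333·V_3 = 0.1852
  0.1483·V_3 - 0.00003333·V_1 = 0.006098
Determinant D = (0.03763)(0.1483) - (-0.00003333)(-0.00003333) = 0.00558
V_1 = [(0.1852)(0.1483) - (-0.00003333)(0.006098)]/D = 4.922 V
V_3 = [(0.03763)(0.006098) - (0.1852)(-0.00003333)]/D = 0.04222 V
I_R5 = (V_1 - V_3)/R5 = (4.922 - 0.04222)/30000 = 0.0001627 A
P_R5 = I_R5² × R5 = (0.0001627)² × 30000 = 0.0007937 W

Final answer: 0.0007937 W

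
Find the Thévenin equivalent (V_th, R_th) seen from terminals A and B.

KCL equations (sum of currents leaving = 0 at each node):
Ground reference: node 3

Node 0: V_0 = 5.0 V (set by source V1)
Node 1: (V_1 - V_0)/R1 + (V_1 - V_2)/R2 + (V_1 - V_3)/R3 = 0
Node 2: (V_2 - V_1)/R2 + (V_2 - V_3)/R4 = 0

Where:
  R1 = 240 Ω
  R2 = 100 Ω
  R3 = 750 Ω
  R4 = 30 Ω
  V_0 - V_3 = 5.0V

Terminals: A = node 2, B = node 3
Step 1 — V_th is the open-circuit voltage V_A - V_B (nothing connected across the terminals).
Nodal analysis, taking node 3 as the 0 V reference.
Source V1 fixes V_0 = 5 V.
KCL at each unknown node (sum of currents leaving = 0; resistances in Ω):
  Node 1: (V_1 - 5)/240 + (V_1 - V_2)/100 + (V_1 - 0)/750 = 0
  Node 2: (V_2 - V_1)/100 + (V_2 - 0)/30 = 0
Collecting terms (coefficients in siemens):
  0.0155·V_1 - 0.01·V_2 = 0.02083
  0.04333·V_2 - 0.01·V_1 = 0
Determinant D = (0.0155)(0.04333) - (-0.01)(-0.01) = 0.0005717
V_1 = [(0.02083)(0.04333) - (-0.01)(0)]/D = 1.579 V
V_2 = [(0.0155)(0) - (0.02083)(-0.01)]/D = 0.3644 V
V_th = V_2 - V_3 = 0.3644 - 0 = 0.3644 V
Step 2 — R_th: zero the source — replace V1 by a short circuit (node 3 merges into node 0) — and find the resistance seen between A (node 2) and B (node 0).
Reduce the network between node 2 (A) and node 0 (B) by series/parallel combination:
  Rp1 = R1 ‖ R3 (parallel, both between nodes 0 and 1) = 1/(1/240 + 1/750) = 181.8 Ω
  Rs1 = R2 + Rp1 (series, joined only at node 1) = 100 + 181.8 = 281.8 Ω
  Rp2 = R4 ‖ Rs1 (parallel, both between nodes 0 and 2) = 1/(1/30 + 1/281.8) = 27.11 Ω
R_th = 27.11 Ω

Final answer: V_th = 0.3644 V, R_th = 27.11 Ω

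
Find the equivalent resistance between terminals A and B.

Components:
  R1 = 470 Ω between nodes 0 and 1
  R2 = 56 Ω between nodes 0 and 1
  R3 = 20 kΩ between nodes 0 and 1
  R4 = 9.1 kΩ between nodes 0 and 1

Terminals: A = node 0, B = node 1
Reduce the network between node 0 (A) and node 1 (B) by series/parallel combination:
  Rp1 = R1 ‖ R2 ‖ R3 ‖ R4 (parallel, all between nodes 0 and 1) = 1/(1/470 + 1/56 + 1/20000 + 1/9100) = 49.64 Ω
R_eq = 49.64 Ω

Final answer: 49.64 Ω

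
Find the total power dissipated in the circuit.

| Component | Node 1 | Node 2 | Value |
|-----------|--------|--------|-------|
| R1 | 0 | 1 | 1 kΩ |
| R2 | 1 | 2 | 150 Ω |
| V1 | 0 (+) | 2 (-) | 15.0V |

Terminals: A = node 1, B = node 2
Nodal analysis, taking node 2 as the 0 V reference.
Source V1 fixes V_0 = 15 V.
KCL at each unknown node (sum of currents leaving = 0; resistances in Ω):
  Node 1: (V_1 - 15)/1000 + (V_1 - 0)/150 = 0
Collecting terms: 0.007667 × V_1 = 0.015  =>  V_1 = 1.957 V
Power in each resistor, P = (ΔV)²/R:
  P_R1 = (15 - 1.957)²/1000 = 0.1701 W
  P_R2 = (1.957 - 0)²/150 = 0.02552 W
P_total = P_R1 + P_R2 = 0.1957 W

Final answer: 0.1957 W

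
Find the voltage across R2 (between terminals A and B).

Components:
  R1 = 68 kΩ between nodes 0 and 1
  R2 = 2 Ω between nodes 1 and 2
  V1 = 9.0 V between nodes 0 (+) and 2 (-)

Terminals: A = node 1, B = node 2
R1 and R2 are in series across V1 (node 0 → node 1 → node 2), and the output A–B is taken across R2, so this is a voltage divider.
Series current: I = V1/(R1 + R2) = 9/(68000 + 2) = 9/68000 = 0.0001323 A
V_R2 = I × R2 = V1 × R2/(R1 + R2) = 9 × 2/68000 = 0.0002647 V

Final answer: 0.0002647 V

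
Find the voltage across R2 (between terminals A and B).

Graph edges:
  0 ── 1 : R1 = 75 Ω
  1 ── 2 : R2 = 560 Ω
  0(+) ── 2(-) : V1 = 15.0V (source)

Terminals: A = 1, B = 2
R1 and R2 are in series across V1 (node 0 → node 1 → node 2), and the output A–B is taken across R2, so this is a voltage divider.
Series current: I = V1/(R1 + R2) = 15/(75 + 560) = 15/635 = 0.02362 A
V_R2 = I × R2 = V1 × R2/(R1 + R2) = 15 × 560/635 = 13.23 V

Final answer: 13.23 V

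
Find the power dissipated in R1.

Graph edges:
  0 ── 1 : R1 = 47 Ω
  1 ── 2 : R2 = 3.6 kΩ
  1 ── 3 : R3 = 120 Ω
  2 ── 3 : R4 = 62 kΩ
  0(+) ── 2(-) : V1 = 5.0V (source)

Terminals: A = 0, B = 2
Nodal analysis, taking node 2 as the 0 V reference.
Source V1 fixes V_0 = 5 V.
KCL at each unknown node (sum of currents leaving = 0; resistances in Ω):
  Node 1: (V_1 - 5)/47 + (V_1 - 0)/3600 + (V_1 - V_3)/120 = 0
  Node 3: (V_3 - V_1)/120 + (V_3 - 0)/62000 = 0
Collecting terms (coefficients in siemens):
  0.02989·V_1 - 0.008333·V_3 = 0.1064
  0.008349·V_3 - 0.008333·V_1 = 0
Determinant D = (0.02989)(0.008349) - (-0.008333)(-0.008333) = 0.0001801
V_1 = [(0.1064)(0.008349) - (-0.008333)(0)]/D = 4.932 V
V_3 = [(0.02989)(0) - (0.1064)(-0.008333)]/D = 4.922 V
I_R1 = (V_0 - V_1)/R1 = (5 - 4.932)/47 = 0.001449 A
P_R1 = I_R1² × R1 = (0.001449)² × 47 = 0.00009873 W

Final answer: 9.873e-05 W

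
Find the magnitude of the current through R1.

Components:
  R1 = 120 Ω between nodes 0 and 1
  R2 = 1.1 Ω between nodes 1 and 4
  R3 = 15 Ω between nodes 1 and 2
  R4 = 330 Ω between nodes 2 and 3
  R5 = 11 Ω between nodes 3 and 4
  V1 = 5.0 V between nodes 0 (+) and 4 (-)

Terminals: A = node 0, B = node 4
Nodal analysis, taking node 4 as the 0 V reference.
Source V1 fixes V_0 = 5 V.
KCL at each unknown node (sum of currents leaving = 0; resistances in Ω):
  Node 1: (V_1 - 5)/120 + (V_1 - 0)/1.1 + (V_1 - V_2)/15 = 0
  Node 2: (V_2 - V_1)/15 + (V_2 - V_3)/330 = 0
  Node 3: (V_3 - V_2)/330 + (V_3 - 0)/11 = 0
Collecting terms (coefficients in siemens):
  0.9841·V_1 - 0.06667·V_2 = 0.04167
  0.0697·V_2 - 0.06667·V_1 - 0.00303·V_3 = 0
  0.09394·V_3 - 0.00303·V_2 = 0
Solving these 3 simultaneous equations (Gaussian elimination) gives:
  V_1 = 0.04528 V, V_2 = 0.04337 V, V_3 = 0.001399 V
I_R1 = (V_0 - V_1)/R1 = (5 - 0.04528)/120 = 0.04129 A
|I_R1| = 0.04129 A

Final answer: |I_R1| = 0.04129 A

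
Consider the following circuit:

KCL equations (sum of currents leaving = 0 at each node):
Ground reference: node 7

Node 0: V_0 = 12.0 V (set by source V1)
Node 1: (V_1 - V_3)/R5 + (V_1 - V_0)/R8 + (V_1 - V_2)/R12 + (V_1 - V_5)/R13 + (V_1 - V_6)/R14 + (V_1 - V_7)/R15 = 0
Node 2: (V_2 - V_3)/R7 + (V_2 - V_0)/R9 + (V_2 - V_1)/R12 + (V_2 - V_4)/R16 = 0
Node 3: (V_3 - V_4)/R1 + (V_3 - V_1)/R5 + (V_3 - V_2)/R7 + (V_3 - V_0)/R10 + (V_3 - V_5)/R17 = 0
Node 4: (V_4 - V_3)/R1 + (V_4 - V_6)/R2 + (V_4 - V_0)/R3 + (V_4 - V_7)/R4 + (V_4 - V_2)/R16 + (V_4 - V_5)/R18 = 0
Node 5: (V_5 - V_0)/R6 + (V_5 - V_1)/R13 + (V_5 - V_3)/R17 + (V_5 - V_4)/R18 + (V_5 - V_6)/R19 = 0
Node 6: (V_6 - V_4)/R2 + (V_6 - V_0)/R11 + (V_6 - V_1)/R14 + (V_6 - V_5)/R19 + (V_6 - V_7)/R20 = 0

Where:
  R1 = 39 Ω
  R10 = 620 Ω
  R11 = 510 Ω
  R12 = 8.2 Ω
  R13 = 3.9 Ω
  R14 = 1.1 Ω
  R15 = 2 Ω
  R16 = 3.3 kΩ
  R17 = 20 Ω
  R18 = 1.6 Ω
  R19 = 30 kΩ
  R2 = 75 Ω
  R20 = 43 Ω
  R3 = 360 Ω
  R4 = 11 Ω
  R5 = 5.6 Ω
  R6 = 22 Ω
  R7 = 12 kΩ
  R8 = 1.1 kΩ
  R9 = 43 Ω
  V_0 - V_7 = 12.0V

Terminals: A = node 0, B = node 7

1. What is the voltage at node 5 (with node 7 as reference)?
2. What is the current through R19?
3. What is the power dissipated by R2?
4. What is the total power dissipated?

Nodal analysis, taking node 7 as the 0 V reference.
Source V1 fixes V_0 = 12 V.
KCL at each unknown node (sum of currents leaving = 0; resistances in Ω):
  Node 1: (V_1 - V_3)/5.6 + (V_1 - 12)/1100 + (V_1 - V_2)/8.2 + (V_1 - V_5)/3.9 + (V_1 - V_6)/1.1 + (V_1 - 0)/2 = 0
  Node 2: (V_2 - V_3)/12000 + (V_2 - 12)/43 + (V_2 - V_1)/8.2 + (V_2 - V_4)/3300 = 0
  Node 3: (V_3 - V_4)/39 + (V_3 - V_1)/5.6 + (V_3 - V_2)/12000 + (V_3 - 12)/620 + (V_3 - V_5)/20 = 0
  Node 4: (V_4 - V_3)/39 + (V_4 - V_6)/75 + (V_4 - 12)/360 + (V_4 - 0)/11 + (V_4 - V_2)/3300 + (V_4 - V_5)/1.6 = 0
  Node 5: (V_5 - 12)/22 + (V_5 - V_1)/3.9 + (V_5 - V_3)/20 + (V_5 - V_4)/1.6 + (V_5 - V_6)/30000 = 0
  Node 6: (V_6 - V_4)/75 + (V_6 - 12)/510 + (V_6 - V_1)/1.1 + (V_6 - V_5)/30000 + (V_6 - 0)/43 = 0
Collecting terms (coefficients in siemens):
  1.967·V_1 - 0.122·V_2 - 0.1786·V_3 - 0.2564·V_5 - 0.9091·V_6 = 0.01091
  0.1456·V_2 - 0.122·V_1 - 0.00008333·V_3 - 0.000303·V_4 = 0.2791
  0.2559·V_3 - 0.1786·V_1 - 0.00008333·V_2 - 0.02564·V_4 - 0.05·V_5 = 0.01935
  0.758·V_4 - 0.000303·V_2 - 0.02564·V_3 - 0.625·V_5 - 0.01333·V_6 = 0.03333
  0.9769·V_5 - 0.2564·V_1 - 0.05·V_3 - 0.625·V_4 - 0.00003333·V_6 = 0.5455
  0.9477·V_6 - 0.9091·V_1 - 0.01333·V_4 - 0.00003333·V_5 = 0.02353
Solving these 6 simultaneous equations (Gaussian elimination) gives:
  V_1 = 1.093 V, V_2 = 2.837 V, V_3 = 1.434 V, V_4 = 1.843 V
  V_5 = 2.098 V, V_6 = 1.1 V
Part 1:
  Read off the nodal solution: V_5 = 2.098 V
Part 2:
  I_R19 = (V_5 - V_6)/R19 = (2.098 - 1.1)/30000 = 0.00003327 A
  Magnitude: I_R19 = 0.00003327 A
Part 3:
  I_R2 = (V_4 - V_6)/R2 = (1.843 - 1.1)/75 = 0.009906 A
  P_R2 = I_R2² × R2 = (0.009906)² × 75 = 0.00736 W
Part 4:
  Power in each resistor, P = (ΔV)²/R:
    P_R1 = (1.434 - 1.843)²/39 = 0.004283 W
    P_R2 = (1.843 - 1.1)²/75 = 0.00736 W
    P_R3 = (12 - 1.843)²/360 = 0.2866 W
    P_R4 = (1.843 - 0)²/11 = 0.3087 W
    P_R5 = (1.093 - 1.434)²/5.6 = 0.02072 W
    P_R6 = (12 - 2.098)²/22 = 4.457 W
    P_R7 = (2.837 - 1.434)²/12000 = 0.0001641 W
    P_R8 = (12 - 1.093)²/1100 = 0.1081 W
    P_R9 = (12 - 2.837)²/43 = 1.952 W
    P_R10 = (12 - 1.434)²/620 = 0.1801 W
    P_R11 = (12 - 1.1)²/510 = 0.233 W
    P_R12 = (1.093 - 2.837)²/8.2 = 0.3709 W
    P_R13 = (1.093 - 2.098)²/3.9 = 0.2586 W
    P_R14 = (1.093 - 1.1)²/1.1 = 0.00003624 W
    P_R15 = (1.093 - 0)²/2 = 0.5977 W
    P_R16 = (2.837 - 1.843)²/3300 = 0.0002998 W
    P_R17 = (1.434 - 2.098)²/20 = 0.02202 W
    P_R18 = (1.843 - 2.098)²/1.6 = 0.04064 W
    P_R19 = (2.098 - 1.1)²/30000 = 0.0000332 W
    P_R20 = (1.1 - 0)²/43 = 0.02812 W
  P_total = P_R1 + P_R2 + P_R3 + P_R4 + P_R5 + P_R6 + P_R7 + P_R8 + P_R9 + P_R10 + P_R11 + P_R12 + P_R13 + P_R14 + P_R15 + P_R16 + P_R17 + P_R18 + P_R19 + P_R20 = 8.877 W

Final answers:
1. V_5 = 2.098 V
2. I_R19 = 3.327e-05 A
3. P_R2 = 0.00736 W
4. P_total = 8.877 W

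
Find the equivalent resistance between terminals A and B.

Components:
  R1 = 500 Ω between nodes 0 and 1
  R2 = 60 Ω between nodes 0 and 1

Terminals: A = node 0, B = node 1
Reduce the network between node 0 (A) and node 1 (B) by series/parallel combination:
  Rp1 = R1 ‖ R2 (parallel, both between nodes 0 and 1) = 1/(1/500 + 1/60) = 53.57 Ω
R_eq = 53.57 Ω

Final answer: 53.57 Ω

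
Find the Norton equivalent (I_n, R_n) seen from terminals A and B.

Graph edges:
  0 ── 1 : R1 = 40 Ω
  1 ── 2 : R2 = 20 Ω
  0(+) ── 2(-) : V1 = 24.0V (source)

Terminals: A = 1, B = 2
Find the Thévenin equivalent first; then I_n = V_th/R_th and R_n = R_th.
Step 1 — V_th is the open-circuit voltage V_A - V_B (nothing connected across the terminals).
Nodal analysis, taking node 2 as the 0 V reference.
Source V1 fixes V_0 = 24 V.
KCL at each unknown node (sum of currents leaving = 0; resistances in Ω):
  Node 1: (V_1 - 24)/40 + (V_1 - 0)/20 = 0
Collecting terms: 0.075 × V_1 = 0.6  =>  V_1 = 8 V
V_th = V_1 - V_2 = 8 - 0 = 8 V
Step 2 — R_th: zero the source — replace V1 by a short circuit (node 2 merges into node 0) — and find the resistance seen between A (node 1) and B (node 0).
Reduce the network between node 1 (A) and node 0 (B) by series/parallel combination:
  Rp1 = R1 ‖ R2 (parallel, both between nodes 0 and 1) = 1/(1/40 + 1/20) = 13.33 Ω
R_th = 13.33 Ω
I_n = V_th/R_th = 8/13.33 = 0.6 A, and R_n = R_th = 13.33 Ω

Final answer: I_n = 0.6 A, R_n = 13.33 Ω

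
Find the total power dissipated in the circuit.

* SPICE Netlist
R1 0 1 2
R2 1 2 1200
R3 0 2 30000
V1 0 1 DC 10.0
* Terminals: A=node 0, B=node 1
Nodal analysis, taking node 1 as the 0 V reference.
Source V1 fixes V_0 = 10 V.
KCL at each unknown node (sum of currents leaving = 0; resistances in Ω):
  Node 2: (V_2 - 0)/1200 + (V_2 - 10)/30000 = 0
Collecting terms: 0.0008667 × V_2 = 0.0003333  =>  V_2 = 0.3846 V
Power in each resistor, P = (ΔV)²/R:
  P_R1 = (10 - 0)²/2 = 50 W
  P_R2 = (0 - 0.3846)²/1200 = 0.0001233 W
  P_R3 = (10 - 0.3846)²/30000 = 0.003082 W
P_total = P_R1 + P_R2 + P_R3 = 50 W

Final answer: 50 W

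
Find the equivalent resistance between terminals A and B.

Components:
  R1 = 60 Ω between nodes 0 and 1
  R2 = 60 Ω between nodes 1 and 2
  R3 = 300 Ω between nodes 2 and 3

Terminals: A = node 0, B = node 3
Reduce the network between node 0 (A) and node 3 (B) by series/parallel combination:
  Rs1 = R1 + R2 (series, joined only at node 1) = 60 + 60 = 120 Ω
  Rs2 = R3 + Rs1 (series, joined only at node 2) = 300 + 120 = 420 Ω
R_eq = 420 Ω

Final answer: 420 Ω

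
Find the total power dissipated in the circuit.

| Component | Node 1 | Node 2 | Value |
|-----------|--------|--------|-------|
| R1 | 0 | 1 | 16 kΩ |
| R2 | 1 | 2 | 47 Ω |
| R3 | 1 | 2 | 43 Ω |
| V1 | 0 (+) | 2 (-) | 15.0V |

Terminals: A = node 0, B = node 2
Nodal analysis, taking node 2 as the 0 V reference.
Source V1 fixes V_0 = 15 V.
KCL at each unknown node (sum of currents leaving = 0; resistances in Ω):
  Node 1: (V_1 - 15)/16000 + (V_1 - 0)/47 + (V_1 - 0)/43 = 0
Collecting terms: 0.04459 × V_1 = 0.0009375  =>  V_1 = 0.02102 V
Power in each resistor, P = (ΔV)²/R:
  P_R1 = (15 - 0.02102)²/16000 = 0.01402 W
  P_R2 = (0.02102 - 0)²/47 = 0.000009403 W
  P_R3 = (0.02102 - 0)²/43 = 0.00001028 W
P_total = P_R1 + P_R2 + P_R3 = 0.01404 W

Final answer: 0.01404 W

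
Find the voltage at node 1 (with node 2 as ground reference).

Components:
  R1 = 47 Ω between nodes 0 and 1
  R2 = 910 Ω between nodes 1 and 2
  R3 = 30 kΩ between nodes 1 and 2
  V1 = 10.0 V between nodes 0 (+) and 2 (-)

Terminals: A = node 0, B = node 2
Nodal analysis, taking node 2 as the 0 V reference.
Source V1 fixes V_0 = 10 V.
KCL at each unknown node (sum of currents leaving = 0; resistances in Ω):
  Node 1: (V_1 - 10)/47 + (V_1 - 0)/910 + (V_1 - 0)/30000 = 0
Collecting terms: 0.02241 × V_1 = 0.2128  =>  V_1 = 9.495 V
The requested potential is V_1 = 9.495 V.

Final answer: V_1 = 9.495 V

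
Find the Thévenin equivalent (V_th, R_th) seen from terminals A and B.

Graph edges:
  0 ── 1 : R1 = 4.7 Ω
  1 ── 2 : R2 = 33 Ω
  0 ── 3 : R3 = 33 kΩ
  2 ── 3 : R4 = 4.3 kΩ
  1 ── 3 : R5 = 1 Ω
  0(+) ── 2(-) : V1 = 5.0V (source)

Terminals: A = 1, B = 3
Step 1 — V_th is the open-circuit voltage V_A - V_B (nothing connected across the terminals).
Nodal analysis, taking node 2 as the 0 V reference.
Source V1 fixes V_0 = 5 V.
KCL at each unknown node (sum of currents leaving = 0; resistances in Ω):
  Node 1: (V_1 - 5)/4.7 + (V_1 - 0)/33 + (V_1 - V_3)/1 = 0
  Node 3: (V_3 - 5)/33000 + (V_3 - 0)/4300 + (V_3 - V_1)/1 = 0
Collecting terms (coefficients in siemens):
  1.243·V_1 - 1·V_3 = 1.064
  1·V_3 - 1·V_1 = 0.0001515
Determinant D = (1.243)(1) - (-1)(-1) = 0.2434
V_1 = [(1.064)(1) - (-1)(0.0001515)]/D = 4.373 V
V_3 = [(1.243)(0.0001515) - (1.064)(-1)]/D = 4.372 V
V_th = V_1 - V_3 = 4.373 - 4.372 = 0.0009976 V
Step 2 — R_th: zero the source — replace V1 by a short circuit (node 2 merges into node 0) — and find the resistance seen between A (node 1) and B (node 3).
Reduce the network between node 1 (A) and node 3 (B) by series/parallel combination:
  Rp1 = R1 ‖ R2 (parallel, both between nodes 0 and 1) = 1/(1/4.7 + 1/33) = 4.114 Ω
  Rp2 = R3 ‖ R4 (parallel, both between nodes 0 and 3) = 1/(1/33000 + 1/4300) = 3804 Ω
  Rs1 = Rp1 + Rp2 (series, joined only at node 0) = 4.114 + 3804 = 3808 Ω
  Rp3 = R5 ‖ Rs1 (parallel, both between nodes 1 and 3) = 1/(1/1 + 1/3808) = 0.9997 Ω
R_th = 0.9997 Ω

Final answer: V_th = 0.0009976 V, R_th = 0.9997 Ω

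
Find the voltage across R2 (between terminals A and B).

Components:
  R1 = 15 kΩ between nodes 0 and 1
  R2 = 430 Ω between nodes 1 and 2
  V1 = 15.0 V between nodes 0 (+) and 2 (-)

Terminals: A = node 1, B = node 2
R1 and R2 are in series across V1 (node 0 → node 1 → node 2), and the output A–B is taken across R2, so this is a voltage divider.
Series current: I = V1/(R1 + R2) = 15/(15000 + 430) = 15/15430 = 0.0009721 A
V_R2 = I × R2 = V1 × R2/(R1 + R2) = 15 × 430/15430 = 0.418 V

Final answer: 0.418 V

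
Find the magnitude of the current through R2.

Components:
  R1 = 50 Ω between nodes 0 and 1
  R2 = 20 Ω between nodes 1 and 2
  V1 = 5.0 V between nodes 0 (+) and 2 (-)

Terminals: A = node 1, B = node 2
Nodal analysis, taking node 2 as the 0 V reference.
Source V1 fixes V_0 = 5 V.
KCL at each unknown node (sum of currents leaving = 0; resistances in Ω):
  Node 1: (V_1 - 5)/50 + (V_1 - 0)/20 = 0
Collecting terms: 0.07 × V_1 = 0.1  =>  V_1 = 1.429 V
I_R2 = (V_1 - V_2)/R2 = (1.429 - 0)/20 = 0.07143 A
|I_R2| = 0.07143 A

Final answer: |I_R2| = 0.07143 A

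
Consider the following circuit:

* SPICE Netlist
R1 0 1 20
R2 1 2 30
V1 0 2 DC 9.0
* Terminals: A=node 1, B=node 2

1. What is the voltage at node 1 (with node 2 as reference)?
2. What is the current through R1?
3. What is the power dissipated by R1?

Nodal analysis, taking node 2 as the 0 V reference.
Source V1 fixes V_0 = 9 V.
KCL at each unknown node (sum of currents leaving = 0; resistances in Ω):
  Node 1: (V_1 - 9)/20 + (V_1 - 0)/30 = 0
Collecting terms: 0.08333 × V_1 = 0.45  =>  V_1 = 5.4 V
Part 1:
  Read off the nodal solution: V_1 = 5.4 V
Part 2:
  I_R1 = (V_0 - V_1)/R1 = (9 - 5.4)/20 = 0.18 A
  Magnitude: I_R1 = 0.18 A
Part 3:
  I_R1 = (V_0 - V_1)/R1 = (9 - 5.4)/20 = 0.18 A
  P_R1 = I_R1² × R1 = (0.18)² × 20 = 0.648 W

Final answers:
1. V_1 = 5.4 V
2. I_R1 = 0.18 A
3. P_R1 = 0.648 W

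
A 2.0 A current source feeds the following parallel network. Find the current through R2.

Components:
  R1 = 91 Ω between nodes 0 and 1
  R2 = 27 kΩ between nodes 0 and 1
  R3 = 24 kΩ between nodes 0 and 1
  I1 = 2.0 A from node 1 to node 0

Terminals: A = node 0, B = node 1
All resistors sit directly between nodes 0 and 1, so they are in parallel and share one voltage V; the full source current 2 A splits among them.
1/R_par = 1/91 + 1/27000 + 1/24000 = 0.01107 S  =>  R_par = 90.35 Ω
V = I × R_par = 2 × 90.35 = 180.7 V
I_R2 = V/R2 = 180.7/27000 = 0.006693 A

Final answer: 0.006693 A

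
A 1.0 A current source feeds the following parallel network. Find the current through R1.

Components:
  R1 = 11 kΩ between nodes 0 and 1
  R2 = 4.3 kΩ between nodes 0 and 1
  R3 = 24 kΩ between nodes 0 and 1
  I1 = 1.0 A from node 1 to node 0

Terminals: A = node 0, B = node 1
All resistors sit directly between nodes 0 and 1, so they are in parallel and share one voltage V; the full source current 1 A splits among them.
1/R_par = 1/11000 + 1/4300 + 1/24000 = 0.0003651 S  =>  R_par = 2739 Ω
V = I × R_par = 1 × 2739 = 2739 V
I_R1 = V/R1 = 2739/11000 = 0.249 A

Final answer: 0.249 A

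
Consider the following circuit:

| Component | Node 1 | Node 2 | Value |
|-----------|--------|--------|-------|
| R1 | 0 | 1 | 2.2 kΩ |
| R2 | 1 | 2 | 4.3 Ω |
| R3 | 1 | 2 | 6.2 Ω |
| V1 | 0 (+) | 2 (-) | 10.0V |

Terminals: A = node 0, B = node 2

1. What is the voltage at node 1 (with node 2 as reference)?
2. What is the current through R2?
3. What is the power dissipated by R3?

Nodal analysis, taking node 2 as the 0 V reference.
Source V1 fixes V_0 = 10 V.
KCL at each unknown node (sum of currents leaving = 0; resistances in Ω):
  Node 1: (V_1 - 10)/2200 + (V_1 - 0)/4.3 + (V_1 - 0)/6.2 = 0
Collecting terms: 0.3943 × V_1 = 0.004545  =>  V_1 = 0.01153 V
Part 1:
  Read off the nodal solution: V_1 = 0.01153 V
Part 2:
  I_R2 = (V_1 - V_2)/R2 = (0.01153 - 0)/4.3 = 0.002681 A
  Magnitude: I_R2 = 0.002681 A
Part 3:
  I_R3 = (V_1 - V_2)/R3 = (0.01153 - 0)/6.2 = 0.001859 A
  P_R3 = I_R3² × R3 = (0.001859)² × 6.2 = 0.00002143 W

Final answers:
1. V_1 = 0.01153 V
2. I_R2 = 0.002681 A
3. P_R3 = 2.143e-05 W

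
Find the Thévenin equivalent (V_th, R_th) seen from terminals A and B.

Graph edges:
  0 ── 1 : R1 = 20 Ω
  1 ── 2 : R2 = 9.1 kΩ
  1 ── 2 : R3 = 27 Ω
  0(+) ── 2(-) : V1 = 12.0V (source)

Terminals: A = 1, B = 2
Step 1 — V_th is the open-circuit voltage V_A - V_B (nothing connected across the terminals).
Nodal analysis, taking node 2 as the 0 V reference.
Source V1 fixes V_0 = 12 V.
KCL at each unknown node (sum of currents leaving = 0; resistances in Ω):
  Node 1: (V_1 - 12)/20 + (V_1 - 0)/9100 + (V_1 - 0)/27 = 0
Collecting terms: 0.08715 × V_1 = 0.6  =>  V_1 = 6.885 V
V_th = V_1 - V_2 = 6.885 - 0 = 6.885 V
Step 2 — R_th: zero the source — replace V1 by a short circuit (node 2 merges into node 0) — and find the resistance seen between A (node 1) and B (node 0).
Reduce the network between node 1 (A) and node 0 (B) by series/parallel combination:
  Rp1 = R1 ‖ R2 ‖ R3 (parallel, all between nodes 0 and 1) = 1/(1/20 + 1/9100 + 1/27) = 11.47 Ω
R_th = 11.47 Ω

Final answer: V_th = 6.885 V, R_th = 11.47 Ω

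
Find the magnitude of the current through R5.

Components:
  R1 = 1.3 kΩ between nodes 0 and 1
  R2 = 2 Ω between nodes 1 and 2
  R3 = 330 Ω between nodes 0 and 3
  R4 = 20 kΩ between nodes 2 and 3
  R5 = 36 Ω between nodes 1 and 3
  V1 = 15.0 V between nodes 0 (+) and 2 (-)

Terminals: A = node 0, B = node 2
Nodal analysis, taking node 2 as the 0 V reference.
Source V1 fixes V_0 = 15 V.
KCL at each unknown node (sum of currents leaving = 0; resistances in Ω):
  Node 1: (V_1 - 15)/1300 + (V_1 - 0)/2 + (V_1 - V_3)/36 = 0
  Node 3: (V_3 - 15)/330 + (V_3 - 0)/20000 + (V_3 - V_1)/36 = 0
Collecting terms (coefficients in siemens):
  0.5285·V_1 - 0.02778·V_3 = 0.01154
  0.03086·V_3 - 0.02778·V_1 = 0.04545
Determinant D = (0.5285)(0.03086) - (-0.02778)(-0.02778) = 0.01554
V_1 = [(0.01154)(0.03086) - (-0.02778)(0.04545)]/D = 0.1042 V
V_3 = [(0.5285)(0.04545) - (0.01154)(-0.02778)]/D = 1.567 V
I_R5 = (V_1 - V_3)/R5 = (0.1042 - 1.567)/36 = -0.04063 A
|I_R5| = 0.04063 A

Final answer: |I_R5| = 0.04063 A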